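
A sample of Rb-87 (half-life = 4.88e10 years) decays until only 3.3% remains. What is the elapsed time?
t = t½ × log₂(N₀/N) = 2.402e11 years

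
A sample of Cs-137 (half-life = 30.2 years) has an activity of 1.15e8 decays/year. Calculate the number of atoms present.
N = A/λ = 5.01e9 atoms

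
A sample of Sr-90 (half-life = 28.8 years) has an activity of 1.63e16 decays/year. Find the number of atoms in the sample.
N = A/λ = 6.773e17 atoms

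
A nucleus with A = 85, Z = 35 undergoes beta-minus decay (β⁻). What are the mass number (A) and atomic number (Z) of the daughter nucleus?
Daughter: A = 85, Z = 36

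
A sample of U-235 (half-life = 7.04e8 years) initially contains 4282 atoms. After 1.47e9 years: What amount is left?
N = N₀(1/2)^(t/t½) = 1007 atoms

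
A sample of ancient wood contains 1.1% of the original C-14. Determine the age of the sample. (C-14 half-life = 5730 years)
Age = t½ × log₂(1/ratio) = 37280 years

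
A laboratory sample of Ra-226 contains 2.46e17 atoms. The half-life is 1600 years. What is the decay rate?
A = λN = 1.066e14 decays/year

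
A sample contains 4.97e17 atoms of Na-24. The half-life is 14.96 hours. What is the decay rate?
A = λN = 2.303e16 decays/hour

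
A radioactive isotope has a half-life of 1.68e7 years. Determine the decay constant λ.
λ = ln(2)/t½ = 4.126e-8 year⁻¹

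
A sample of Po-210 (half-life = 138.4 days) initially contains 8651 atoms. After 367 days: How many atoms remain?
N = N₀(1/2)^(t/t½) = 1377 atoms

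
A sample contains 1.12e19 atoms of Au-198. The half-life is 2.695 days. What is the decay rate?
A = λN = 2.881e18 decays/day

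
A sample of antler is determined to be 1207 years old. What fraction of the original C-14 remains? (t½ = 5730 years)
N/N₀ = (1/2)^(t/t½) = 0.8642 = 86.4%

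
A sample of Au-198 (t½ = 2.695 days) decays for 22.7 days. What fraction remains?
N/N₀ = (1/2)^(t/t½) = 0.002914 = 0.291%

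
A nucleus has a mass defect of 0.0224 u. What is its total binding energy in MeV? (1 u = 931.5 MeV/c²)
B.E. = Δm × 931.5 = 20.87 MeV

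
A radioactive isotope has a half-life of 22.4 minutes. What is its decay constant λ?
λ = ln(2)/t½ = 0.03094 minute⁻¹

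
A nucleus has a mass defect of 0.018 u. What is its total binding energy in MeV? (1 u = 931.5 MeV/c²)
B.E. = Δm × 931.5 = 16.77 MeV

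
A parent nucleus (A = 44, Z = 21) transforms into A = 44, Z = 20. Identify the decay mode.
ΔA = 0, ΔZ = -1 ⇒ beta-plus decay (β⁺) or electron capture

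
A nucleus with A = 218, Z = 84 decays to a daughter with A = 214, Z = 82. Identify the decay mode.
ΔA = -4, ΔZ = -2 ⇒ alpha decay (α)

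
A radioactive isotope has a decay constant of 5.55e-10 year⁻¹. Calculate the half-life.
t½ = ln(2)/λ = 1.249e9 years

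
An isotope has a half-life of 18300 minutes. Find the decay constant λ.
λ = ln(2)/t½ = 3.788e-5 minute⁻¹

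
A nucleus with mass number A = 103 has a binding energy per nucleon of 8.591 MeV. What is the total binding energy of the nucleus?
B.E. = 8.591 × 103 = 884.9 MeV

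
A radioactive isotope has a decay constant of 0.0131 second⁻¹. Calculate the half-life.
t½ = ln(2)/λ = 52.91 seconds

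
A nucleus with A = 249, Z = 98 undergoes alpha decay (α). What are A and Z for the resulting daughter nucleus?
Daughter: A = 245, Z = 96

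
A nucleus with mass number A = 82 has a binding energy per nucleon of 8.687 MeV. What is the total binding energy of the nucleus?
B.E. = 8.687 × 82 = 712.3 MeV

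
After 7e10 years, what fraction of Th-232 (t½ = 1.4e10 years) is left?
N/N₀ = (1/2)^(t/t½) = 0.03125 = 3.12%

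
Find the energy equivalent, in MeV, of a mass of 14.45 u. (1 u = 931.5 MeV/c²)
E = mc² = 13460 MeV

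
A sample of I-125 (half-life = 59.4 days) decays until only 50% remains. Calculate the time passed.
t = t½ × log₂(N₀/N) = 59.4 days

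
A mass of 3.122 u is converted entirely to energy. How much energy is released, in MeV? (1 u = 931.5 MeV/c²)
E = mc² = 2908 MeV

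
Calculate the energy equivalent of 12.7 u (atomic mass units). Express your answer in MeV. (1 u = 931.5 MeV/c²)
E = mc² = 11830 MeV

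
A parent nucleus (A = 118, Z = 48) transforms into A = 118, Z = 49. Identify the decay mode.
ΔA = 0, ΔZ = +1 ⇒ beta-minus decay (β⁻)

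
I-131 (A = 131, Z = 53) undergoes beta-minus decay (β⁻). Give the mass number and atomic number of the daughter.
Daughter: A = 131, Z = 54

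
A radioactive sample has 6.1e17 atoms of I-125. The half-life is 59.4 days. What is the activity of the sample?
A = λN = 7.118e15 decays/day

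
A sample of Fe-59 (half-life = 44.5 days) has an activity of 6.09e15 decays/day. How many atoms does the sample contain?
N = A/λ = 3.91e17 atoms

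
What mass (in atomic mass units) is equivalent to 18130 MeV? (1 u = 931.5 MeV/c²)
m = E/c² = 19.46 u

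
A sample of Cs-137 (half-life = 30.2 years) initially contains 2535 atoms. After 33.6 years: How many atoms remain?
N = N₀(1/2)^(t/t½) = 1172 atoms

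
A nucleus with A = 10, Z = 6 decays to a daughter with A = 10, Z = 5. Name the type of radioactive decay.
ΔA = 0, ΔZ = -1 ⇒ beta-plus decay (β⁺) or electron capture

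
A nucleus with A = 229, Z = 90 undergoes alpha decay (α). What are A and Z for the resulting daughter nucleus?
Daughter: A = 225, Z = 88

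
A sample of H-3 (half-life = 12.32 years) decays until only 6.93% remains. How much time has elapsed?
t = t½ × log₂(N₀/N) = 47.44 years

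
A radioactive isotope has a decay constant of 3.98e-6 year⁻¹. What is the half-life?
t½ = ln(2)/λ = 1.742e5 years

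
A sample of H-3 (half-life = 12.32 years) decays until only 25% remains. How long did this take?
t = t½ × log₂(N₀/N) = 24.64 years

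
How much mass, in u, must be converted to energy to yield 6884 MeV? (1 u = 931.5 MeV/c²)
m = E/c² = 7.39 u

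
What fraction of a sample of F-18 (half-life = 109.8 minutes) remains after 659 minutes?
N/N₀ = (1/2)^(t/t½) = 0.01561 = 1.56%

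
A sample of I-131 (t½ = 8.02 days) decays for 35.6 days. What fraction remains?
N/N₀ = (1/2)^(t/t½) = 0.04611 = 4.61%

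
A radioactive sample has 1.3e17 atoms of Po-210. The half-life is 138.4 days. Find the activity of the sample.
A = λN = 6.511e14 decays/day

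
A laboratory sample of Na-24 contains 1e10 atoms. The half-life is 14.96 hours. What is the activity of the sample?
A = λN = 4.633e8 decays/hour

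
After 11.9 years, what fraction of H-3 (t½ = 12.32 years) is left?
N/N₀ = (1/2)^(t/t½) = 0.512 = 51.2%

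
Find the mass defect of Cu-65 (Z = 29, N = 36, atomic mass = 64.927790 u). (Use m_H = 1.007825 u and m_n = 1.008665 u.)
Δm = Z·m_H + N·m_n − M = 0.6111 u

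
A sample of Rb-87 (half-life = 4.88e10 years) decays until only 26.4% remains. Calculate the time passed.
t = t½ × log₂(N₀/N) = 9.376e10 years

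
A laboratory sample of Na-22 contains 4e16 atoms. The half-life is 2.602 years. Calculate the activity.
A = λN = 1.066e16 decays/year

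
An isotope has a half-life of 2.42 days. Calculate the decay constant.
λ = ln(2)/t½ = 0.2864 day⁻¹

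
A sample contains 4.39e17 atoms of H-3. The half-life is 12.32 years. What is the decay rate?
A = λN = 2.47e16 decays/year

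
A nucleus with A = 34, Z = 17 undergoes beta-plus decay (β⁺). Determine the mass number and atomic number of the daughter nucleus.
Daughter: A = 34, Z = 16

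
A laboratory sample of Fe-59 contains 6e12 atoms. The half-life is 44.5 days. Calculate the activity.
A = λN = 9.346e10 decays/day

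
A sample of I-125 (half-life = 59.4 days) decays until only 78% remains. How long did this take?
t = t½ × log₂(N₀/N) = 21.29 days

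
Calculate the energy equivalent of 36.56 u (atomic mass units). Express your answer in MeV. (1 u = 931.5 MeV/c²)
E = mc² = 34060 MeV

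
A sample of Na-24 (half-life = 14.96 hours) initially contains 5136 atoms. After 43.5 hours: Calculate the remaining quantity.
N = N₀(1/2)^(t/t½) = 684.4 atoms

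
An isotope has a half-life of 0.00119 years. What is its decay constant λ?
λ = ln(2)/t½ = 582.5 year⁻¹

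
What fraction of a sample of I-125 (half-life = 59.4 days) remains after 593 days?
N/N₀ = (1/2)^(t/t½) = 9.88e-4 = 0.0988%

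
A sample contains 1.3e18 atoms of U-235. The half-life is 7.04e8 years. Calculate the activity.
A = λN = 1.28e9 decays/year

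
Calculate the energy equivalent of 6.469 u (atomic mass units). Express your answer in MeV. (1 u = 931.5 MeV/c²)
E = mc² = 6026 MeV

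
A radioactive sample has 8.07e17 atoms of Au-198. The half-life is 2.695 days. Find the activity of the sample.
A = λN = 2.076e17 decays/day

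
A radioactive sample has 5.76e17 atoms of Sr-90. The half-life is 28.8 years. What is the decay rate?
A = λN = 1.386e16 decays/year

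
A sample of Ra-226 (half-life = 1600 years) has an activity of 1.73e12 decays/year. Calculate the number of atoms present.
N = A/λ = 3.993e15 atoms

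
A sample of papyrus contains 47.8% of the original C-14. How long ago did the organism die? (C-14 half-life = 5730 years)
Age = t½ × log₂(1/ratio) = 6102 years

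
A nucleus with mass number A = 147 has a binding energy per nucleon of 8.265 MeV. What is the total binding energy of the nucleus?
B.E. = 8.265 × 147 = 1215 MeV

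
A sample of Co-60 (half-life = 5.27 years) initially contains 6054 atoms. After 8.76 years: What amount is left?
N = N₀(1/2)^(t/t½) = 1913 atoms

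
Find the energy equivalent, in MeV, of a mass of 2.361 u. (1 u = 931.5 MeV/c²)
E = mc² = 2199 MeV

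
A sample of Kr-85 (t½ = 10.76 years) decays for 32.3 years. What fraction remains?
N/N₀ = (1/2)^(t/t½) = 0.1248 = 12.5%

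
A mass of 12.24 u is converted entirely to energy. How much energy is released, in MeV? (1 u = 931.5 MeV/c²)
E = mc² = 11400 MeV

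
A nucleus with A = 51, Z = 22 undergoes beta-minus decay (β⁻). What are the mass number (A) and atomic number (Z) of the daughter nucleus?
Daughter: A = 51, Z = 23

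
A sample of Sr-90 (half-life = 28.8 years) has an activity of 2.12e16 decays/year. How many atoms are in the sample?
N = A/λ = 8.809e17 atoms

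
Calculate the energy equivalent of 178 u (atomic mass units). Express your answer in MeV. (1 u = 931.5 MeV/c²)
E = mc² = 1.658e5 MeV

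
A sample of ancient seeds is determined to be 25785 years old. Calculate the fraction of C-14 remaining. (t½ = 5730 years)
N/N₀ = (1/2)^(t/t½) = 0.04419 = 4.42%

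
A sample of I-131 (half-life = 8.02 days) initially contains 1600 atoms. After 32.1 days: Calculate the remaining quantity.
N = N₀(1/2)^(t/t½) = 99.83 atoms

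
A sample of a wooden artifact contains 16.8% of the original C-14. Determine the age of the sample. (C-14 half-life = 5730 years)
Age = t½ × log₂(1/ratio) = 14750 years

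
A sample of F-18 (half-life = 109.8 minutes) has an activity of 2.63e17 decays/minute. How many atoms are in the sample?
N = A/λ = 4.166e19 atoms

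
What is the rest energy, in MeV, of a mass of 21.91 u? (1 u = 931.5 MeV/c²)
E = mc² = 20410 MeV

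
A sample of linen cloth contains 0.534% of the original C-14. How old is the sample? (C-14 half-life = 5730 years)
Age = t½ × log₂(1/ratio) = 43260 years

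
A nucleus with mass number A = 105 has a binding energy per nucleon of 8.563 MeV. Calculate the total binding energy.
B.E. = 8.563 × 105 = 899.1 MeV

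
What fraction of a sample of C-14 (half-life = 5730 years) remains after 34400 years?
N/N₀ = (1/2)^(t/t½) = 0.01559 = 1.56%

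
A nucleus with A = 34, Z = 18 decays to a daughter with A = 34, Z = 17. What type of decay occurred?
ΔA = 0, ΔZ = -1 ⇒ beta-plus decay (β⁺) or electron capture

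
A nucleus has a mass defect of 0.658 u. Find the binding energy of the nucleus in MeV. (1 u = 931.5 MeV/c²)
B.E. = Δm × 931.5 = 612.9 MeV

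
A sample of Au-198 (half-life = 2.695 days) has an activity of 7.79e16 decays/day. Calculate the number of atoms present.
N = A/λ = 3.029e17 atoms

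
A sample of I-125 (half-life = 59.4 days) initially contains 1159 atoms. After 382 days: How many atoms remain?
N = N₀(1/2)^(t/t½) = 13.43 atoms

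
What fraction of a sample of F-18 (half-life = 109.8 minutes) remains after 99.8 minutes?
N/N₀ = (1/2)^(t/t½) = 0.5326 = 53.3%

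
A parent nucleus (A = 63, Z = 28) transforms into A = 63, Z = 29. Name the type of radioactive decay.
ΔA = 0, ΔZ = +1 ⇒ beta-minus decay (β⁻)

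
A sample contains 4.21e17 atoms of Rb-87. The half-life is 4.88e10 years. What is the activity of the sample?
A = λN = 5.98e6 decays/year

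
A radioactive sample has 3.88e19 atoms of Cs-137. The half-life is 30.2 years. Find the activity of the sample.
A = λN = 8.905e17 decays/year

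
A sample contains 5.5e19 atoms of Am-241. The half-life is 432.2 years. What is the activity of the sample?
A = λN = 8.821e16 decays/year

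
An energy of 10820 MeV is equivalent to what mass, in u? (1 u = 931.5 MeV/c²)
m = E/c² = 11.62 u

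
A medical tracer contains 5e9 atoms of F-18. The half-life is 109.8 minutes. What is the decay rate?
A = λN = 3.156e7 decays/minute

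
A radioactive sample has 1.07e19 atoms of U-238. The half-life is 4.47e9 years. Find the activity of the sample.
A = λN = 1.659e9 decays/year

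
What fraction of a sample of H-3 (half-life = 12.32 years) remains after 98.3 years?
N/N₀ = (1/2)^(t/t½) = 0.003964 = 0.396%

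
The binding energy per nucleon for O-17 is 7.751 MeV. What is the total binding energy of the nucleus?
B.E. = 7.751 × 17 = 131.8 MeV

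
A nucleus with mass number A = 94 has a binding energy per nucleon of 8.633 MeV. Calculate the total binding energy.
B.E. = 8.633 × 94 = 811.5 MeV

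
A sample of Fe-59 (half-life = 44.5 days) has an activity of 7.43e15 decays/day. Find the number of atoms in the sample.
N = A/λ = 4.77e17 atoms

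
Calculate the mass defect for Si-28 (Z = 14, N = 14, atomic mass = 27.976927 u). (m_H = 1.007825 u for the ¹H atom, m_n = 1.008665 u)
Δm = Z·m_H + N·m_n − M = 0.2539 u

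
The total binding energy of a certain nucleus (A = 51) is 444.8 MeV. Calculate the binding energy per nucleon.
B.E./A = 444.8/51 = 8.722 MeV/nucleon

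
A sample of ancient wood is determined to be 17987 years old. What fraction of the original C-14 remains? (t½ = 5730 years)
N/N₀ = (1/2)^(t/t½) = 0.1135 = 11.4%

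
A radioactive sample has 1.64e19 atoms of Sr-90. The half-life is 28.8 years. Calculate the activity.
A = λN = 3.947e17 decays/year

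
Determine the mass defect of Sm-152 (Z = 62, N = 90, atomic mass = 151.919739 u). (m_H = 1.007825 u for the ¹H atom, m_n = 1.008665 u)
Δm = Z·m_H + N·m_n − M = 1.345 u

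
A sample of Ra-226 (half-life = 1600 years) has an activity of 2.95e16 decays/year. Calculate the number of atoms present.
N = A/λ = 6.81e19 atoms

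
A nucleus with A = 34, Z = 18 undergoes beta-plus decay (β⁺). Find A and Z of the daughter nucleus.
Daughter: A = 34, Z = 17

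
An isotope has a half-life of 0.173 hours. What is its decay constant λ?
λ = ln(2)/t½ = 4.007 hour⁻¹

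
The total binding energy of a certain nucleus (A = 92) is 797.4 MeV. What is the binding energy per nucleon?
B.E./A = 797.4/92 = 8.667 MeV/nucleon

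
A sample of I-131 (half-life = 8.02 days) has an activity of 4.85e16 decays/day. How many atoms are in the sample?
N = A/λ = 5.612e17 atoms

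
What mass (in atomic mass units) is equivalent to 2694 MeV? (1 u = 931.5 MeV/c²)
m = E/c² = 2.892 u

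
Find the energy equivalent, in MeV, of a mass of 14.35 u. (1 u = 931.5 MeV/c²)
E = mc² = 13370 MeV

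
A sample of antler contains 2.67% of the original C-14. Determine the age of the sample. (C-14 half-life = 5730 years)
Age = t½ × log₂(1/ratio) = 29950 years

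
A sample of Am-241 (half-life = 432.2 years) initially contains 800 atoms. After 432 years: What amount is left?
N = N₀(1/2)^(t/t½) = 400.1 atoms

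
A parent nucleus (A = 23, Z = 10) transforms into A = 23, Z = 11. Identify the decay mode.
ΔA = 0, ΔZ = +1 ⇒ beta-minus decay (β⁻)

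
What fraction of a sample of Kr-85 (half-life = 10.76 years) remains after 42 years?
N/N₀ = (1/2)^(t/t½) = 0.06683 = 6.68%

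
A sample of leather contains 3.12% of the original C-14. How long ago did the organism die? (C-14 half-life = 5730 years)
Age = t½ × log₂(1/ratio) = 28660 years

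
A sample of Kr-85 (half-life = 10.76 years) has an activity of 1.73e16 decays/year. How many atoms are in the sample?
N = A/λ = 2.686e17 atoms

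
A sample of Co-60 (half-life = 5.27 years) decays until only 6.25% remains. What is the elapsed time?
t = t½ × log₂(N₀/N) = 21.08 years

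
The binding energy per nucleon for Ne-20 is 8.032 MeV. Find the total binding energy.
B.E. = 8.032 × 20 = 160.6 MeV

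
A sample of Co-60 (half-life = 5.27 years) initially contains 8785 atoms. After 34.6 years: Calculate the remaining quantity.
N = N₀(1/2)^(t/t½) = 92.76 atoms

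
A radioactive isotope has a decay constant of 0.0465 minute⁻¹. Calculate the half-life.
t½ = ln(2)/λ = 14.91 minutes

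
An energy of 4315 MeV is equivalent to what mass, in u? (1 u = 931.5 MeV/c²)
m = E/c² = 4.632 u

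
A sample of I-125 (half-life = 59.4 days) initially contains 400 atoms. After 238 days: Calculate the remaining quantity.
N = N₀(1/2)^(t/t½) = 24.88 atoms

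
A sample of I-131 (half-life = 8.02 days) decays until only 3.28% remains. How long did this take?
t = t½ × log₂(N₀/N) = 39.54 days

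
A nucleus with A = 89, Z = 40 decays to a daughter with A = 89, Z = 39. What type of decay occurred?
ΔA = 0, ΔZ = -1 ⇒ beta-plus decay (β⁺) or electron capture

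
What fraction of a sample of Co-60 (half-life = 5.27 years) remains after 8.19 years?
N/N₀ = (1/2)^(t/t½) = 0.3405 = 34.1%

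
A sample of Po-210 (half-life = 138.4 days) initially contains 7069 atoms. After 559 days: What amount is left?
N = N₀(1/2)^(t/t½) = 430 atoms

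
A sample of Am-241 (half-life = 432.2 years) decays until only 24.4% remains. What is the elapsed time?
t = t½ × log₂(N₀/N) = 879.5 years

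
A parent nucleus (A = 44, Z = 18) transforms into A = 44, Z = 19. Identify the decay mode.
ΔA = 0, ΔZ = +1 ⇒ beta-minus decay (β⁻)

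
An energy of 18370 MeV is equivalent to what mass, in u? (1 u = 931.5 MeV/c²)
m = E/c² = 19.72 u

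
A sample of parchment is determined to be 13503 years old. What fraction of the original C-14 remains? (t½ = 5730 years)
N/N₀ = (1/2)^(t/t½) = 0.1953 = 19.5%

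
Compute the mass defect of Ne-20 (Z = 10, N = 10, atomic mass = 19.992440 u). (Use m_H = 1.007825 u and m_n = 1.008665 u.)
Δm = Z·m_H + N·m_n − M = 0.1725 u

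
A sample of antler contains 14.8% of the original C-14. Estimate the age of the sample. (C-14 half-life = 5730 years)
Age = t½ × log₂(1/ratio) = 15790 years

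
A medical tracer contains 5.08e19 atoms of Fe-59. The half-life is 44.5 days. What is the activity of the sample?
A = λN = 7.913e17 decays/day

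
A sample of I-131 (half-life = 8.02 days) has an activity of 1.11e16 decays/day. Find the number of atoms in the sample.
N = A/λ = 1.284e17 atoms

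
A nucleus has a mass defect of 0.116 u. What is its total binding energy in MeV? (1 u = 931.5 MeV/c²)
B.E. = Δm × 931.5 = 108.1 MeV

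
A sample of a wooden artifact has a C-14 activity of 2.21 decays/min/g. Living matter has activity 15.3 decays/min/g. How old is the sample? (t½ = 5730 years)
Age = t½ × log₂(A₀/A) = 15990 years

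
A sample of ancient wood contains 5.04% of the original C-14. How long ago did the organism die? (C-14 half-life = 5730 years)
Age = t½ × log₂(1/ratio) = 24700 years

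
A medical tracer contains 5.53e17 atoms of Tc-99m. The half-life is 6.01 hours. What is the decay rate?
A = λN = 6.378e16 decays/hour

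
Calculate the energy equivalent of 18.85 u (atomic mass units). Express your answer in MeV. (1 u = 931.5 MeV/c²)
E = mc² = 17560 MeV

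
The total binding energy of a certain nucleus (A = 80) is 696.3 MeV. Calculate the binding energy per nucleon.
B.E./A = 696.3/80 = 8.704 MeV/nucleon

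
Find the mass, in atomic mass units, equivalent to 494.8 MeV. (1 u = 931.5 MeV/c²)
m = E/c² = 0.5312 u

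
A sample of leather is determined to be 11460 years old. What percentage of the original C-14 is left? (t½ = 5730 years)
N/N₀ = (1/2)^(t/t½) = 0.25 = 25%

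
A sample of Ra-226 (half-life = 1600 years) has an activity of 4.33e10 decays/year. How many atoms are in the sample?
N = A/λ = 9.995e13 atoms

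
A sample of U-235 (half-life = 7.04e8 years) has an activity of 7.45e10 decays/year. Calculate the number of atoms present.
N = A/λ = 7.567e19 atoms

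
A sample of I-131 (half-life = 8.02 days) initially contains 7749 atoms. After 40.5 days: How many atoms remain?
N = N₀(1/2)^(t/t½) = 233.9 atoms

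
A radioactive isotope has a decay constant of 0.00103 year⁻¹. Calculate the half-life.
t½ = ln(2)/λ = 673 years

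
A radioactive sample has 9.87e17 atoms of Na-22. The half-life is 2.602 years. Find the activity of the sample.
A = λN = 2.629e17 decays/year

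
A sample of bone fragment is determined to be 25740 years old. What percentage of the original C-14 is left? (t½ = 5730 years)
N/N₀ = (1/2)^(t/t½) = 0.04444 = 4.44%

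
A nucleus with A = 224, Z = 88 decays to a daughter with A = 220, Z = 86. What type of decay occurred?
ΔA = -4, ΔZ = -2 ⇒ alpha decay (α)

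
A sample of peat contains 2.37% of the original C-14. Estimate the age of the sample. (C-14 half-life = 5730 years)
Age = t½ × log₂(1/ratio) = 30940 years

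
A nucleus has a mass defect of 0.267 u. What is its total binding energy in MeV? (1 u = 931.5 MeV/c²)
B.E. = Δm × 931.5 = 248.7 MeV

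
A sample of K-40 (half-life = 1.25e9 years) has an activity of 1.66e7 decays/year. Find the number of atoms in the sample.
N = A/λ = 2.994e16 atoms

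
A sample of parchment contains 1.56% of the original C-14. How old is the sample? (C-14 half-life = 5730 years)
Age = t½ × log₂(1/ratio) = 34390 years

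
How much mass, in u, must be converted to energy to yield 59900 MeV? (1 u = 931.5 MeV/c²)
m = E/c² = 64.3 u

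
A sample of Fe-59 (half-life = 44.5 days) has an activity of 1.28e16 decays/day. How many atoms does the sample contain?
N = A/λ = 8.218e17 atoms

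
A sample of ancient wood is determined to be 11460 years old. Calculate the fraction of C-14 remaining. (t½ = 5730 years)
N/N₀ = (1/2)^(t/t½) = 0.25 = 25%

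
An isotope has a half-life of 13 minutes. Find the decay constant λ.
λ = ln(2)/t½ = 0.05332 minute⁻¹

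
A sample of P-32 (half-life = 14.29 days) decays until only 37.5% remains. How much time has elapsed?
t = t½ × log₂(N₀/N) = 20.22 days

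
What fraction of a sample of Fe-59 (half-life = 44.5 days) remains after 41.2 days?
N/N₀ = (1/2)^(t/t½) = 0.5264 = 52.6%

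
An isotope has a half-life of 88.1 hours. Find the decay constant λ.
λ = ln(2)/t½ = 0.007868 hour⁻¹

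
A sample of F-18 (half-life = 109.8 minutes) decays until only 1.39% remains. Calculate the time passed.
t = t½ × log₂(N₀/N) = 677.3 minutes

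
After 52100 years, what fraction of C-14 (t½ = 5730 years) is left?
N/N₀ = (1/2)^(t/t½) = 0.001832 = 0.183%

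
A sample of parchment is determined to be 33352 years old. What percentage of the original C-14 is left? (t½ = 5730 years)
N/N₀ = (1/2)^(t/t½) = 0.01769 = 1.77%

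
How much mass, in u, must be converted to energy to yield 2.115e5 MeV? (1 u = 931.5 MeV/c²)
m = E/c² = 227.1 u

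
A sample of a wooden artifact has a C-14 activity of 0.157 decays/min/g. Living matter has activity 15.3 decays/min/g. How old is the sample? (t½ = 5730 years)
Age = t½ × log₂(A₀/A) = 37860 years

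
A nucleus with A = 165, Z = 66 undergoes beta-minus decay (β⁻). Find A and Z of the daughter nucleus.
Daughter: A = 165, Z = 67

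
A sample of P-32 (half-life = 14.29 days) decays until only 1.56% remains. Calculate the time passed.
t = t½ × log₂(N₀/N) = 85.77 days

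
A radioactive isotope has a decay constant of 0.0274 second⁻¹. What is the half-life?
t½ = ln(2)/λ = 25.3 seconds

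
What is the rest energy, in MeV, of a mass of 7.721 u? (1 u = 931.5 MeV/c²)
E = mc² = 7192 MeV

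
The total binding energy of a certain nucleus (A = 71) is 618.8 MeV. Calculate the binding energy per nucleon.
B.E./A = 618.8/71 = 8.715 MeV/nucleon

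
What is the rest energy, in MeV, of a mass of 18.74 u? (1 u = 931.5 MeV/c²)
E = mc² = 17460 MeV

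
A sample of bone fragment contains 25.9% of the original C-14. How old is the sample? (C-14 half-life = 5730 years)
Age = t½ × log₂(1/ratio) = 11170 years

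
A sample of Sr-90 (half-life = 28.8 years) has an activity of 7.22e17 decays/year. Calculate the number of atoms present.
N = A/λ = 3e19 atoms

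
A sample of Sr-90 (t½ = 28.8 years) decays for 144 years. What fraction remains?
N/N₀ = (1/2)^(t/t½) = 0.03125 = 3.12%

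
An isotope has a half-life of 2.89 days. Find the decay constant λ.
λ = ln(2)/t½ = 0.2398 day⁻¹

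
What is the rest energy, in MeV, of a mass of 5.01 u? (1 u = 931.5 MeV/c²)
E = mc² = 4667 MeV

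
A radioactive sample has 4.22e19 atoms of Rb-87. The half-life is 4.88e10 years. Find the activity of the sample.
A = λN = 5.994e8 decays/year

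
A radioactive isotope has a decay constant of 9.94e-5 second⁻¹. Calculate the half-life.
t½ = ln(2)/λ = 6973 seconds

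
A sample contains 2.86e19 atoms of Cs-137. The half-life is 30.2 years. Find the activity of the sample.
A = λN = 6.564e17 decays/year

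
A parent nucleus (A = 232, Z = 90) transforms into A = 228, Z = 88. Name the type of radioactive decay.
ΔA = -4, ΔZ = -2 ⇒ alpha decay (α)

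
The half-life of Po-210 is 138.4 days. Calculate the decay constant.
λ = ln(2)/t½ = 0.005008 day⁻¹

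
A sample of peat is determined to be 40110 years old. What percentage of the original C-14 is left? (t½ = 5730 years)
N/N₀ = (1/2)^(t/t½) = 0.007812 = 0.781%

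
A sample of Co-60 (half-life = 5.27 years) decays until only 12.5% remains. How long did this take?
t = t½ × log₂(N₀/N) = 15.81 years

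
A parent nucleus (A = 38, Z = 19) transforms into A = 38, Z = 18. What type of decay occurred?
ΔA = 0, ΔZ = -1 ⇒ beta-plus decay (β⁺) or electron capture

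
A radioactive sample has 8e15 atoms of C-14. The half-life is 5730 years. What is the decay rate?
A = λN = 9.677e11 decays/year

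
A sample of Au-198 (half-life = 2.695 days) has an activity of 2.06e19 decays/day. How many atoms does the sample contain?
N = A/λ = 8.009e19 atoms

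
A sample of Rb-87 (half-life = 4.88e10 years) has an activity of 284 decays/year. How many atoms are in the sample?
N = A/λ = 1.999e13 atoms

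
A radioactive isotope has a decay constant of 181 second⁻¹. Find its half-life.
t½ = ln(2)/λ = 0.00383 seconds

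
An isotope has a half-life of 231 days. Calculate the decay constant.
λ = ln(2)/t½ = 0.003001 day⁻¹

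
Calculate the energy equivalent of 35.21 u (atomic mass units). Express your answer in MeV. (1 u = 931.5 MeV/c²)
E = mc² = 32800 MeV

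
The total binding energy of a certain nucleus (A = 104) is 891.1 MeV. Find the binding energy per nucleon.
B.E./A = 891.1/104 = 8.568 MeV/nucleon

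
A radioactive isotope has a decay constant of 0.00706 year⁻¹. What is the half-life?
t½ = ln(2)/λ = 98.18 years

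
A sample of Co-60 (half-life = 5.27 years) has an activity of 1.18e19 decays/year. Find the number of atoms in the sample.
N = A/λ = 8.972e19 atoms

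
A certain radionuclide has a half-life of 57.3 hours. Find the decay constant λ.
λ = ln(2)/t½ = 0.0121 hour⁻¹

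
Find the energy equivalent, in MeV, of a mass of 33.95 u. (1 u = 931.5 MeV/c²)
E = mc² = 31620 MeV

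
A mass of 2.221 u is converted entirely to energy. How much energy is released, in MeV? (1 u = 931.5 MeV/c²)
E = mc² = 2069 MeV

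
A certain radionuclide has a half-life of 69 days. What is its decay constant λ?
λ = ln(2)/t½ = 0.01005 day⁻¹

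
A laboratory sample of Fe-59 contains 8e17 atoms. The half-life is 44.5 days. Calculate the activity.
A = λN = 1.246e16 decays/day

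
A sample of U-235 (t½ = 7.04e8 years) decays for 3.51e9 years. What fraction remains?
N/N₀ = (1/2)^(t/t½) = 0.03156 = 3.16%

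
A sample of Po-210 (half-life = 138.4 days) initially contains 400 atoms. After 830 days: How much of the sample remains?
N = N₀(1/2)^(t/t½) = 6.263 atoms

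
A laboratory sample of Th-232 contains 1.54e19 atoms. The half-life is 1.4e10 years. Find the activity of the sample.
A = λN = 7.625e8 decays/year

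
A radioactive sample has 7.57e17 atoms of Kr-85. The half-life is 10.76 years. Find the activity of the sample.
A = λN = 4.877e16 decays/year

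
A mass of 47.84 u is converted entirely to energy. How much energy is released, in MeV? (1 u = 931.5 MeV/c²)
E = mc² = 44560 MeV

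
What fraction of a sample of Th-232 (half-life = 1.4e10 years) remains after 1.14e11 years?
N/N₀ = (1/2)^(t/t½) = 0.003538 = 0.354%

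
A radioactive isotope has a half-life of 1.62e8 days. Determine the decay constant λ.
λ = ln(2)/t½ = 4.279e-9 day⁻¹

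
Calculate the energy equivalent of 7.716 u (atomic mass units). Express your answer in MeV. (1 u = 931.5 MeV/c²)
E = mc² = 7187 MeV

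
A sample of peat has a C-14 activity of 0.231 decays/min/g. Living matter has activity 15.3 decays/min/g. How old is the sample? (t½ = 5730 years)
Age = t½ × log₂(A₀/A) = 34660 years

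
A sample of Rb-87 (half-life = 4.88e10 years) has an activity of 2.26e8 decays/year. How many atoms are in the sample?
N = A/λ = 1.591e19 atoms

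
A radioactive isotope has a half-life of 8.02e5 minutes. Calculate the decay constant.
λ = ln(2)/t½ = 8.643e-7 minute⁻¹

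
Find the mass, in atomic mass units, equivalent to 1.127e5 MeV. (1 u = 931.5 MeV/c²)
m = E/c² = 121 u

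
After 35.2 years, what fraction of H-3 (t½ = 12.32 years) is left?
N/N₀ = (1/2)^(t/t½) = 0.138 = 13.8%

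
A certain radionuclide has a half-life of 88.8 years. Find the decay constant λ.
λ = ln(2)/t½ = 0.007806 year⁻¹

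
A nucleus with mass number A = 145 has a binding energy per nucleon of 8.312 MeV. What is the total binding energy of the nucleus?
B.E. = 8.312 × 145 = 1205 MeV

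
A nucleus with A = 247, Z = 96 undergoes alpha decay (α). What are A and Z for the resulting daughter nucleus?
Daughter: A = 243, Z = 94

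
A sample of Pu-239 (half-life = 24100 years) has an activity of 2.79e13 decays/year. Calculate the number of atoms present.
N = A/λ = 9.701e17 atoms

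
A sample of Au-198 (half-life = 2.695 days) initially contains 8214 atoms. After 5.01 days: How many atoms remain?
N = N₀(1/2)^(t/t½) = 2264 atoms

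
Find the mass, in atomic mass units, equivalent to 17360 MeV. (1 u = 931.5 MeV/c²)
m = E/c² = 18.64 u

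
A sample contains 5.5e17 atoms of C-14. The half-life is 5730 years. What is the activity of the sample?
A = λN = 6.653e13 decays/year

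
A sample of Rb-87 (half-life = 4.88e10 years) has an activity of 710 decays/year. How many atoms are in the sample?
N = A/λ = 4.999e13 atoms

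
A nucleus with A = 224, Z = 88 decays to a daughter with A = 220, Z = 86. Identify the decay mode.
ΔA = -4, ΔZ = -2 ⇒ alpha decay (α)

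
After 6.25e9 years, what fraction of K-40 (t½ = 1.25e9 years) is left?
N/N₀ = (1/2)^(t/t½) = 0.03125 = 3.12%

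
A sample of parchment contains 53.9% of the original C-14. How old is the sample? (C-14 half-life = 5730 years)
Age = t½ × log₂(1/ratio) = 5109 years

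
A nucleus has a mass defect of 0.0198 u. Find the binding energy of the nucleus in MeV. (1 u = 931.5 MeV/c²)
B.E. = Δm × 931.5 = 18.44 MeV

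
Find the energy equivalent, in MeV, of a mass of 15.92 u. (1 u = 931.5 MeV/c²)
E = mc² = 14830 MeV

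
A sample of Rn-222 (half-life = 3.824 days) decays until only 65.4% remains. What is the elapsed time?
t = t½ × log₂(N₀/N) = 2.343 days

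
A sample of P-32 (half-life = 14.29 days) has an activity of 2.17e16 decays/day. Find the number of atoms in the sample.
N = A/λ = 4.474e17 atoms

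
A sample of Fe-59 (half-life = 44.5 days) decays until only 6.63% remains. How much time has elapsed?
t = t½ × log₂(N₀/N) = 174.2 days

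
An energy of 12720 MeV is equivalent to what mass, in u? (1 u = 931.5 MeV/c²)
m = E/c² = 13.66 u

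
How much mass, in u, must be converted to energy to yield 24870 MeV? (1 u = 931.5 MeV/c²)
m = E/c² = 26.7 u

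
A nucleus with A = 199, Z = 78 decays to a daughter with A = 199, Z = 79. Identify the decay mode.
ΔA = 0, ΔZ = +1 ⇒ beta-minus decay (β⁻)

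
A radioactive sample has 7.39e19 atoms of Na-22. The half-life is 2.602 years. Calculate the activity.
A = λN = 1.969e19 decays/year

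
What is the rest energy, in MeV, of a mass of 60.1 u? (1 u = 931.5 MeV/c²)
E = mc² = 55980 MeV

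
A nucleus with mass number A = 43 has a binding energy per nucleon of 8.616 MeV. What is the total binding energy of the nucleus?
B.E. = 8.616 × 43 = 370.5 MeV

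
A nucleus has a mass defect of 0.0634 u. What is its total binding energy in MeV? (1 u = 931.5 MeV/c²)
B.E. = Δm × 931.5 = 59.06 MeV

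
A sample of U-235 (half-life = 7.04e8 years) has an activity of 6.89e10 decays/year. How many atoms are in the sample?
N = A/λ = 6.998e19 atoms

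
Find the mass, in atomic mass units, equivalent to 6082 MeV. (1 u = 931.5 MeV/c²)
m = E/c² = 6.529 u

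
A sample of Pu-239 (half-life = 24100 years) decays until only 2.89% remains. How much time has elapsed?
t = t½ × log₂(N₀/N) = 1.232e5 years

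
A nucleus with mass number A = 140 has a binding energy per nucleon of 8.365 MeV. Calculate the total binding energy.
B.E. = 8.365 × 140 = 1171 MeV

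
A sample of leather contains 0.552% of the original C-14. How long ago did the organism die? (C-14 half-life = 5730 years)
Age = t½ × log₂(1/ratio) = 42980 years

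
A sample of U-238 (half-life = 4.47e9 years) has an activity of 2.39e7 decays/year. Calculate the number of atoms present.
N = A/λ = 1.541e17 atoms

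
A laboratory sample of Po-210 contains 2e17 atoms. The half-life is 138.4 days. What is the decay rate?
A = λN = 1.002e15 decays/day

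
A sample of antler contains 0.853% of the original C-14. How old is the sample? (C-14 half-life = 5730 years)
Age = t½ × log₂(1/ratio) = 39380 years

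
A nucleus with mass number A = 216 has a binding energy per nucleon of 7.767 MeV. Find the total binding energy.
B.E. = 7.767 × 216 = 1678 MeV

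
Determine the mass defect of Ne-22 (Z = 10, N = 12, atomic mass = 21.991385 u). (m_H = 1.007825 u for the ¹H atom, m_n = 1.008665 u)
Δm = Z·m_H + N·m_n − M = 0.1908 u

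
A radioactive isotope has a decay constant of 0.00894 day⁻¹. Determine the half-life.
t½ = ln(2)/λ = 77.53 days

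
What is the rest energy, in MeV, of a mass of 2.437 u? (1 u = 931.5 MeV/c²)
E = mc² = 2270 MeV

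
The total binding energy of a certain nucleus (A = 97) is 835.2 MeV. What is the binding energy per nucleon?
B.E./A = 835.2/97 = 8.61 MeV/nucleon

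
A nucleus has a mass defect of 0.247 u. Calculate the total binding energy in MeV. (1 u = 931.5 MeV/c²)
B.E. = Δm × 931.5 = 230.1 MeV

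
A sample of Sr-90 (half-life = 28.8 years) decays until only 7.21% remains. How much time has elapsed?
t = t½ × log₂(N₀/N) = 109.3 years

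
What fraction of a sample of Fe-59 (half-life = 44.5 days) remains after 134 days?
N/N₀ = (1/2)^(t/t½) = 0.124 = 12.4%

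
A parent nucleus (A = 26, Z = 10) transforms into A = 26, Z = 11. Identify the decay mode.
ΔA = 0, ΔZ = +1 ⇒ beta-minus decay (β⁻)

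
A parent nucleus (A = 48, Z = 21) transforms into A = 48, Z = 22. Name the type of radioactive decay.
ΔA = 0, ΔZ = +1 ⇒ beta-minus decay (β⁻)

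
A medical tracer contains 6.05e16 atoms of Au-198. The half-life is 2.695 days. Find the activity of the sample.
A = λN = 1.556e16 decays/day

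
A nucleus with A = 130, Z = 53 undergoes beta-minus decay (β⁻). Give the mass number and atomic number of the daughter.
Daughter: A = 130, Z = 54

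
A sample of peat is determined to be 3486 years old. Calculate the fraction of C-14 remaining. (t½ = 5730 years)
N/N₀ = (1/2)^(t/t½) = 0.6559 = 65.6%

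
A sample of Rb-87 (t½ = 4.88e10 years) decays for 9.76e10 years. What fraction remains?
N/N₀ = (1/2)^(t/t½) = 0.25 = 25%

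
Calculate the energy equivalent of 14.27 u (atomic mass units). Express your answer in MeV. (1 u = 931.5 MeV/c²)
E = mc² = 13290 MeV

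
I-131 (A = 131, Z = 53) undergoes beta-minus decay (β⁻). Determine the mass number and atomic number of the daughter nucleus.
Daughter: A = 131, Z = 54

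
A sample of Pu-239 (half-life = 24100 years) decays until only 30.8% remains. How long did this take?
t = t½ × log₂(N₀/N) = 40950 years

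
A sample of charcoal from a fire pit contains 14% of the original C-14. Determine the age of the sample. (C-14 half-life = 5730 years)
Age = t½ × log₂(1/ratio) = 16250 years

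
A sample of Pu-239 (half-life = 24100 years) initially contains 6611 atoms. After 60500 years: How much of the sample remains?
N = N₀(1/2)^(t/t½) = 1160 atoms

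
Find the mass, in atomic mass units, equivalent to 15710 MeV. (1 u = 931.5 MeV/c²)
m = E/c² = 16.87 u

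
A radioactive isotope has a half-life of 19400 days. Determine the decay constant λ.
λ = ln(2)/t½ = 3.573e-5 day⁻¹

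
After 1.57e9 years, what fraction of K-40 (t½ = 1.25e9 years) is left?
N/N₀ = (1/2)^(t/t½) = 0.4187 = 41.9%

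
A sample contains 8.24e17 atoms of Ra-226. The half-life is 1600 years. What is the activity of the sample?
A = λN = 3.57e14 decays/year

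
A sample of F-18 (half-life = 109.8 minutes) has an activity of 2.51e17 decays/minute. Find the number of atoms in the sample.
N = A/λ = 3.976e19 atoms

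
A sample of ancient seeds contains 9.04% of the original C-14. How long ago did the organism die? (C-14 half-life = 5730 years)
Age = t½ × log₂(1/ratio) = 19870 years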